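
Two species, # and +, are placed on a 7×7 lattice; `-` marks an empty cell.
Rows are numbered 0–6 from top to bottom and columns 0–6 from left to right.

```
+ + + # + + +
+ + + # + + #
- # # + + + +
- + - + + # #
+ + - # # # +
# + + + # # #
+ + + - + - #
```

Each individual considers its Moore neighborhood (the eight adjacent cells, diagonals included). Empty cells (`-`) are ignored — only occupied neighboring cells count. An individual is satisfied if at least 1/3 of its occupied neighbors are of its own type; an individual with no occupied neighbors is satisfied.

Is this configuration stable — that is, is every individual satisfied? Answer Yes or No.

Row 0: (0,0)+ 3/3 satisfied · (0,1)+ 5/5 satisfied · (0,2)+ 3/5 satisfied · (0,3)# 1/5 not · (0,4)+ 3/5 satisfied · (0,5)+ 4/5 satisfied · (0,6)+ 2/3 satisfied
Row 1: (1,0)+ 3/4 satisfied · (1,1)+ 5/7 satisfied · (1,2)+ 4/8 satisfied · (1,3)# 2/8 not · (1,4)+ 6/8 satisfied · (1,5)+ 7/8 satisfied · (1,6)# 0/5 not
Row 2: (2,1)# 1/5 not · (2,2)# 2/7 not · (2,3)+ 5/7 satisfied · (2,4)+ 6/8 satisfied · (2,5)+ 5/8 satisfied · (2,6)+ 2/5 satisfied
Row 3: (3,1)+ 2/4 satisfied · (3,3)+ 3/6 satisfied · (3,4)+ 4/8 satisfied · (3,5)# 3/8 satisfied · (3,6)# 2/5 satisfied
Row 4: (4,0)+ 3/4 satisfied · (4,1)+ 4/5 satisfied · (4,3)# 2/6 satisfied · (4,4)# 5/8 satisfied · (4,5)# 6/8 satisfied · (4,6)+ 0/5 not
Row 5: (5,0)# 0/5 not · (5,1)+ 6/7 satisfied · (5,2)+ 5/6 satisfied · (5,3)+ 3/6 satisfied · (5,4)# 4/6 satisfied · (5,5)# 5/7 satisfied · (5,6)# 3/4 satisfied
Row 6: (6,0)+ 2/3 satisfied · (6,1)+ 4/5 satisfied · (6,2)+ 4/4 satisfied · (6,4)+ 1/3 satisfied · (6,6)# 2/2 satisfied
For instance (0,3) has only 1/5 same-type neighbors, below 1/3.

No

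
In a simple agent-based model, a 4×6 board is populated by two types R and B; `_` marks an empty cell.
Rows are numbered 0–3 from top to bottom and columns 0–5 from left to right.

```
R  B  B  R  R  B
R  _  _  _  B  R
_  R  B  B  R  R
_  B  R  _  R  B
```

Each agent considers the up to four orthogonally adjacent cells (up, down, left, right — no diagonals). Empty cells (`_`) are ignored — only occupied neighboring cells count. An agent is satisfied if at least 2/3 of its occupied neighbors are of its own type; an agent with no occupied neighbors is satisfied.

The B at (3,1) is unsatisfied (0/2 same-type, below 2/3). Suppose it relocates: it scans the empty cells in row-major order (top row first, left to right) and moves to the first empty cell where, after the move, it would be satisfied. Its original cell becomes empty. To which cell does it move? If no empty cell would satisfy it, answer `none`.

(1,2)

Vacating (3,1). Empty cells in order:
  (1,1): 1/3 same-type → still unsatisfied.
  (1,2): 2/2 same-type → satisfied — stop here.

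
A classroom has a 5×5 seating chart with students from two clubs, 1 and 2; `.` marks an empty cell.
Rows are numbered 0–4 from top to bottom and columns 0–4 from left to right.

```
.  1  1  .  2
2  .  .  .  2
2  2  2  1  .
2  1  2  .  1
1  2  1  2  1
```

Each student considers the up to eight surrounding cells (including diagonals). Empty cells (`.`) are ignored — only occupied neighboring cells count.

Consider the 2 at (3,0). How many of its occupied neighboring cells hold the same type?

Occupied neighbors of (3,0): (2,0)=2, (2,1)=2, (3,1)=1, (4,0)=1, (4,1)=2.
Same type (2): 3 of 5.

3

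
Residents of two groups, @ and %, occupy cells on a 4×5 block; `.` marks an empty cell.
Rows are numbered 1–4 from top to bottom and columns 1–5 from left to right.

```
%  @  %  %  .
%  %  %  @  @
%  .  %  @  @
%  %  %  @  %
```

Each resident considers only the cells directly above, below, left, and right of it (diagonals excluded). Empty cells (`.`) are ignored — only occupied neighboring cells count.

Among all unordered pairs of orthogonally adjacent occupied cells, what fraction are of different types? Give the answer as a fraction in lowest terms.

9/25

Scan each occupied cell's neighbors to the right and below so each pair is counted once.
From row 1: 4 unlike of 7 pairs (running 4/7).
From row 2: 1 unlike of 8 pairs (running 5/15).
From row 3: 2 unlike of 6 pairs (running 7/21).
From row 4: 2 unlike of 4 pairs (running 9/25).
Total adjacent occupied pairs: 25; unlike-type pairs: 9.
9/25 is already in lowest terms.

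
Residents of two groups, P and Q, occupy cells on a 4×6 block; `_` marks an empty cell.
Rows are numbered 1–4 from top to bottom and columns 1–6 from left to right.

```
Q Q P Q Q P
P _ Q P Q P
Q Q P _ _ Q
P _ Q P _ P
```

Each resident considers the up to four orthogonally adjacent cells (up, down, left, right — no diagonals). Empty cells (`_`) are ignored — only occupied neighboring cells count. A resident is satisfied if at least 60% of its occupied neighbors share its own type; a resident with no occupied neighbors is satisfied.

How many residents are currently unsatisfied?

(1,1)Q 1/2 not
(1,2)Q 1/2 not
(1,3)P 0/3 not
(1,4)Q 1/3 not
(1,5)Q 2/3 satisfied
(1,6)P 1/2 not
(2,1)P 0/2 not
(2,3)Q 0/3 not
(2,4)P 0/3 not
(2,5)Q 1/3 not
(2,6)P 1/3 not
(3,1)Q 1/3 not
(3,2)Q 1/2 not
(3,3)P 0/3 not
(3,6)Q 0/2 not
(4,1)P 0/1 not
(4,3)Q 0/2 not
(4,4)P 0/1 not
(4,6)P 0/1 not
Unsatisfied: (1,1), (1,2), (1,3), (1,4), (1,6), (2,1), (2,3), (2,4), (2,5), (2,6), (3,1), (3,2), (3,3), (3,6), (4,1), (4,3), (4,4), (4,6) — 18 in total.

18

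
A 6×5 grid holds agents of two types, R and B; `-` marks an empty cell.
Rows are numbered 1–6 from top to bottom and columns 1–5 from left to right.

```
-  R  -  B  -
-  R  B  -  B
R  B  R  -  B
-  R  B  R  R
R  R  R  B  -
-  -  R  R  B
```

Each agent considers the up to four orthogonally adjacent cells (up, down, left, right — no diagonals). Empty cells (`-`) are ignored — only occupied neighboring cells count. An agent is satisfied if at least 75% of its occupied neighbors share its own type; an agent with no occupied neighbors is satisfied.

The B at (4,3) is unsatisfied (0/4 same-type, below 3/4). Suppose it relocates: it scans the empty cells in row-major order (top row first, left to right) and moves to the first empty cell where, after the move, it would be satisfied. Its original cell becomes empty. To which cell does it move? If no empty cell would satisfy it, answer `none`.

Vacating (4,3). Empty cells in order:
  (1,1): 0/1 same-type → still unsatisfied.
  (1,3): 2/3 same-type → still unsatisfied.
  (1,5): 2/2 same-type → satisfied — stop here.

(1,5)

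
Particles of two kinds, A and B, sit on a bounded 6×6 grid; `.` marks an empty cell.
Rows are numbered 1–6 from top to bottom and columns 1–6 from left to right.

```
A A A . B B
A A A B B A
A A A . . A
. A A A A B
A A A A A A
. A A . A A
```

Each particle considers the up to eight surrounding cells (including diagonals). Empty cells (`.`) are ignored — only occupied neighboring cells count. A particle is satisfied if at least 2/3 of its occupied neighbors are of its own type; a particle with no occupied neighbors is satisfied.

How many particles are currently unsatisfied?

5

(1,1)A 3/3 satisfied
(1,2)A 5/5 satisfied
(1,3)A 3/4 satisfied
(1,5)B 3/4 satisfied
(1,6)B 2/3 satisfied
(2,1)A 5/5 satisfied
(2,2)A 8/8 satisfied
(2,3)A 5/6 satisfied
(2,4)B 2/5 not
(2,5)B 3/5 not
(2,6)A 1/4 not
(3,1)A 4/4 satisfied
(3,2)A 7/7 satisfied
(3,3)A 6/7 satisfied
(3,6)A 2/4 not
(4,2)A 7/7 satisfied
(4,3)A 7/7 satisfied
(4,4)A 6/6 satisfied
(4,5)A 5/6 satisfied
(4,6)B 0/4 not
(5,1)A 3/3 satisfied
(5,2)A 6/6 satisfied
(5,3)A 7/7 satisfied
(5,4)A 7/7 satisfied
(5,5)A 6/7 satisfied
(5,6)A 4/5 satisfied
(6,2)A 4/4 satisfied
(6,3)A 4/4 satisfied
(6,5)A 4/4 satisfied
(6,6)A 3/3 satisfied
Unsatisfied: (2,4), (2,5), (2,6), (3,6), (4,6) — 5 in total.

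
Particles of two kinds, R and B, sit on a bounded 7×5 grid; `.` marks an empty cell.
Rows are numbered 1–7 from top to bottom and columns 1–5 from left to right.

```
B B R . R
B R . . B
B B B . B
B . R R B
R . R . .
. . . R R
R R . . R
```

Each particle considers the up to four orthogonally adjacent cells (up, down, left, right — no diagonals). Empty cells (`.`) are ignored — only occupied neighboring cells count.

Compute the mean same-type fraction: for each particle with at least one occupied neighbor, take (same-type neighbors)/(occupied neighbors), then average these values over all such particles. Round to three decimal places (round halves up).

0.629

Row 1: (1,1)B 2/2 · (1,2)B 1/3 · (1,3)R 0/1 · (1,5)R 0/1
Row 2: (2,1)B 2/3 · (2,2)R 0/3 · (2,5)B 1/2
Row 3: (3,1)B 3/3 · (3,2)B 2/3 · (3,3)B 1/2 · (3,5)B 2/2
Row 4: (4,1)B 1/2 · (4,3)R 2/3 · (4,4)R 1/2 · (4,5)B 1/2
Row 5: (5,1)R 0/1 · (5,3)R 1/1
Row 6: (6,4)R 1/1 · (6,5)R 2/2
Row 7: (7,1)R 1/1 · (7,2)R 1/1 · (7,5)R 1/1
Sum over 22 particles: 2/2 + 1/3 + 0/1 + 0/1 + 2/3 + 0/3 + 1/2 + 3/3 + 2/3 + 1/2 + 2/2 + 1/2 + 2/3 + 1/2 + 1/2 + 0/1 + 1/1 + 1/1 + 2/2 + 1/1 + 1/1 + 1/1 = 83/6; mean = 83/6 ÷ 22 = 83/132 = 0.628787… → 0.629.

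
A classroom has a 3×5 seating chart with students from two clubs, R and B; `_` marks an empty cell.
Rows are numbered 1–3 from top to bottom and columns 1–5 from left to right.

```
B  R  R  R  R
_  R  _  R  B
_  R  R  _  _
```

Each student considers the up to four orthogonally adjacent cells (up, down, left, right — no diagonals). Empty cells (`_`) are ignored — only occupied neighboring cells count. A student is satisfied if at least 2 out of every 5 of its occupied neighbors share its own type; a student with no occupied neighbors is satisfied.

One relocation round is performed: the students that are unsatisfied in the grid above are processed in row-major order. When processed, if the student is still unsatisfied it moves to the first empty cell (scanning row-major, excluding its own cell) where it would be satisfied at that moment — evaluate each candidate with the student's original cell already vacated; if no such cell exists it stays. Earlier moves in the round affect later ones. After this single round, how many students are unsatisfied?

1

Initially unsatisfied (in order): (1,1), (2,5).
  (1,1) → (3,5).
  (2,5): no empty cell satisfies it; stays.
Resulting grid:
_ R R R R
_ R _ R B
_ R R _ B
Unsatisfied now: (2,5).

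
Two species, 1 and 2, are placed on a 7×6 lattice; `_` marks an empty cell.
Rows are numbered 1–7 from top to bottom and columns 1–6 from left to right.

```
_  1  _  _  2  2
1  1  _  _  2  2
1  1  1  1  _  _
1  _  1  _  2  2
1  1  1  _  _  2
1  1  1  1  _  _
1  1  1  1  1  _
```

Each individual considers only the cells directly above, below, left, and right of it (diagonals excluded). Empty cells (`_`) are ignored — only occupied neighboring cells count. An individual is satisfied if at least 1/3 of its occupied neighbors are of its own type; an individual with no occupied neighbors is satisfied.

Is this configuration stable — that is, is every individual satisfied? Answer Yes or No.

Yes

(1,2)1 1/1 ✓
(1,5)2 2/2 ✓
(1,6)2 2/2 ✓
(2,1)1 2/2 ✓
(2,2)1 3/3 ✓
(2,5)2 2/2 ✓
(2,6)2 2/2 ✓
(3,1)1 3/3 ✓
(3,2)1 3/3 ✓
(3,3)1 3/3 ✓
(3,4)1 1/1 ✓
(4,1)1 2/2 ✓
(4,3)1 2/2 ✓
(4,5)2 1/1 ✓
(4,6)2 2/2 ✓
(5,1)1 3/3 ✓
(5,2)1 3/3 ✓
(5,3)1 3/3 ✓
(5,6)2 1/1 ✓
(6,1)1 3/3 ✓
(6,2)1 4/4 ✓
(6,3)1 4/4 ✓
(6,4)1 2/2 ✓
(7,1)1 2/2 ✓
(7,2)1 3/3 ✓
(7,3)1 3/3 ✓
(7,4)1 3/3 ✓
(7,5)1 1/1 ✓
All meet the threshold, so the configuration is stable.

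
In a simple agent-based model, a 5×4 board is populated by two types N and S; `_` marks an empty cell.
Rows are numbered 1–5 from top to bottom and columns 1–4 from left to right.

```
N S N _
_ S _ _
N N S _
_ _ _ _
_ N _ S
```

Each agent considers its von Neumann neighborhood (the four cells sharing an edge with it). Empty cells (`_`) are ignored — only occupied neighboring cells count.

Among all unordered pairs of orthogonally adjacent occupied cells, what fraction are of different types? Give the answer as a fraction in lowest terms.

Scan each occupied cell's neighbors to the right and below so each pair is counted once.
Row 1: N(1,1)–S(1,2)≠ S(1,2)–N(1,3)≠ S(1,2)–S(2,2)=  → 2/3 unlike.
Row 2: S(2,2)–N(3,2)≠  → 1/1 unlike.
Row 3: N(3,1)–N(3,2)= N(3,2)–S(3,3)≠  → 1/2 unlike.
Total adjacent occupied pairs: 6; unlike-type pairs: 4.
4/6 reduces to 2/3.

2/3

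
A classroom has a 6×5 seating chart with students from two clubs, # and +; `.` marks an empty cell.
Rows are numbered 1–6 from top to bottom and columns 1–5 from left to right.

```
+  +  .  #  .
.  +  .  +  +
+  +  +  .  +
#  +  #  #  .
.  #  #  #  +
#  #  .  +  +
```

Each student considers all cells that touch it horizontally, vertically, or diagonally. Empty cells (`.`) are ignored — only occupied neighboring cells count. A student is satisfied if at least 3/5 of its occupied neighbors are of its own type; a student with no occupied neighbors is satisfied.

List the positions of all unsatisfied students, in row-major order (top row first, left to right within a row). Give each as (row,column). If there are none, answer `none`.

(1,4), (4,1), (4,2), (4,3), (4,4), (5,4), (5,5), (6,4)

Row 1: (1,1)+ 2/2 ok · (1,2)+ 2/2 ok · (1,4)# 0/2 unhappy
Row 2: (2,2)+ 5/5 ok · (2,4)+ 3/4 ok · (2,5)+ 2/3 ok
Row 3: (3,1)+ 3/4 ok · (3,2)+ 4/6 ok · (3,3)+ 4/6 ok · (3,5)+ 2/3 ok
Row 4: (4,1)# 1/4 unhappy · (4,2)+ 3/7 unhappy · (4,3)# 4/7 unhappy · (4,4)# 3/6 unhappy
Row 5: (5,2)# 5/6 ok · (5,3)# 5/7 ok · (5,4)# 3/6 unhappy · (5,5)+ 2/4 unhappy
Row 6: (6,1)# 2/2 ok · (6,2)# 3/3 ok · (6,4)+ 2/4 unhappy · (6,5)+ 2/3 ok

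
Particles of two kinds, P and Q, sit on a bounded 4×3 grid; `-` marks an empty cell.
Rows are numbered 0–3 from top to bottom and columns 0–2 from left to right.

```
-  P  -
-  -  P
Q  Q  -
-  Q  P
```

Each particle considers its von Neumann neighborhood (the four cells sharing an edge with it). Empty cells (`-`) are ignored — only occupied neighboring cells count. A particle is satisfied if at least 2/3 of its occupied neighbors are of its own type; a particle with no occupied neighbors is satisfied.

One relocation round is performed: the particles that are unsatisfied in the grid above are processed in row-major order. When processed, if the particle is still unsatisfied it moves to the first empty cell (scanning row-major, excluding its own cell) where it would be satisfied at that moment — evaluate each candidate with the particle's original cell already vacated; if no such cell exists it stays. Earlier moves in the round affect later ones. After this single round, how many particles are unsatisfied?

0

Initially unsatisfied (in order): (3,1), (3,2).
  (3,1) → (1,0).
  (3,2): now satisfied by earlier moves; stays.
Resulting grid:
- P -
Q - P
Q Q -
- - P
All satisfied now.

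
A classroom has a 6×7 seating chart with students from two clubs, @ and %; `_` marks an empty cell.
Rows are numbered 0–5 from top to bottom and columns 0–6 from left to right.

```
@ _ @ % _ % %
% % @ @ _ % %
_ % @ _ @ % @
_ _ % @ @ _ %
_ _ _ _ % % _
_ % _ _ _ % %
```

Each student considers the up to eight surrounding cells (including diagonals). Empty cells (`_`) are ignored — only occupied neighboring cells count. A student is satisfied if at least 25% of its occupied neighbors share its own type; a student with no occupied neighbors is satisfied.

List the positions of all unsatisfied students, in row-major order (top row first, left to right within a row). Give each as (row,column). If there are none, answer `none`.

(0,0), (0,3), (2,6)

(0,0)@ 0/2 unhappy
(0,2)@ 2/4 ok
(0,3)% 0/3 unhappy
(0,5)% 3/3 ok
(0,6)% 3/3 ok
(1,0)% 2/3 ok
(1,1)% 2/6 ok
(1,2)@ 3/6 ok
(1,3)@ 4/5 ok
(1,5)% 4/6 ok
(1,6)% 4/5 ok
(2,1)% 3/5 ok
(2,2)@ 3/6 ok
(2,4)@ 3/5 ok
(2,5)% 3/6 ok
(2,6)@ 0/4 unhappy
(3,2)% 1/3 ok
(3,3)@ 3/5 ok
(3,4)@ 2/5 ok
(3,6)% 2/3 ok
(4,4)% 2/4 ok
(4,5)% 4/5 ok
(5,1)% 0/0 ok
(5,5)% 3/3 ok
(5,6)% 2/2 ok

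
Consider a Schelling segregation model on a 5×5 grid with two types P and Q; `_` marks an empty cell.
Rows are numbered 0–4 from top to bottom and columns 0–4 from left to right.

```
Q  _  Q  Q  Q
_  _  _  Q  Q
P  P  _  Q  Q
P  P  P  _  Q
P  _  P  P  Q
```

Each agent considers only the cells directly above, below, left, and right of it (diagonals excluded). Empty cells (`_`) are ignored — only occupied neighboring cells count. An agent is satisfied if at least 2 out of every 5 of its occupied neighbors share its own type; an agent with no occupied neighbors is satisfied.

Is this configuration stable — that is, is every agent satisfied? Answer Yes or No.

Row 0: (0,0)Q 0/0 ok · (0,2)Q 1/1 ok · (0,3)Q 3/3 ok · (0,4)Q 2/2 ok
Row 1: (1,3)Q 3/3 ok · (1,4)Q 3/3 ok
Row 2: (2,0)P 2/2 ok · (2,1)P 2/2 ok · (2,3)Q 2/2 ok · (2,4)Q 3/3 ok
Row 3: (3,0)P 3/3 ok · (3,1)P 3/3 ok · (3,2)P 2/2 ok · (3,4)Q 2/2 ok
Row 4: (4,0)P 1/1 ok · (4,2)P 2/2 ok · (4,3)P 1/2 ok · (4,4)Q 1/2 ok
All meet the threshold, so the configuration is stable.

Yes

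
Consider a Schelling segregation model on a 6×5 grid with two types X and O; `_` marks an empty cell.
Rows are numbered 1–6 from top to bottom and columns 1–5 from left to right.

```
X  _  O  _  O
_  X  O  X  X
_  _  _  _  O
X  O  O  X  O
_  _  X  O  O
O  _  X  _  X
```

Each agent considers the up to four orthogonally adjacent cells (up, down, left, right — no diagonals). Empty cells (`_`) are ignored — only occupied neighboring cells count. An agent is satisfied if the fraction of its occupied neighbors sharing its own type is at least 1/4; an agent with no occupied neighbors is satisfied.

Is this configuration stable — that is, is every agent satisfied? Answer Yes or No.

No

Row 1: (1,1)X 0/0 ✓ · (1,3)O 1/1 ✓ · (1,5)O 0/1 ✗
Row 2: (2,2)X 0/1 ✗ · (2,3)O 1/3 ✓ · (2,4)X 1/2 ✓ · (2,5)X 1/3 ✓
Row 3: (3,5)O 1/2 ✓
Row 4: (4,1)X 0/1 ✗ · (4,2)O 1/2 ✓ · (4,3)O 1/3 ✓ · (4,4)X 0/3 ✗ · (4,5)O 2/3 ✓
Row 5: (5,3)X 1/3 ✓ · (5,4)O 1/3 ✓ · (5,5)O 2/3 ✓
Row 6: (6,1)O 0/0 ✓ · (6,3)X 1/1 ✓ · (6,5)X 0/1 ✗
For instance (1,5) has only 0/1 same-type neighbors, below 1/4.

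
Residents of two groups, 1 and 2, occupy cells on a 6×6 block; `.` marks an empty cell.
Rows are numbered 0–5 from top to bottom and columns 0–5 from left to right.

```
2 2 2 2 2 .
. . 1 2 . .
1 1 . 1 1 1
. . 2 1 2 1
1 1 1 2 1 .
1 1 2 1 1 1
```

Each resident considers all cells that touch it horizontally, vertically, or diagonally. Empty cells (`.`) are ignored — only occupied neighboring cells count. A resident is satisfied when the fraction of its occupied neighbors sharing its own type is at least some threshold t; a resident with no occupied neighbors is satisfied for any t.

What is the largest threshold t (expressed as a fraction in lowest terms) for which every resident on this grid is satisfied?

Row 0: (0,0)2 1/1 · (0,1)2 2/3 · (0,2)2 3/4 · (0,3)2 3/4 · (0,4)2 2/2
Row 1: (1,2)1 2/6 · (1,3)2 3/6
Row 2: (2,0)1 1/1 · (2,1)1 2/3 · (2,3)1 3/6 · (2,4)1 4/6 · (2,5)1 2/3
Row 3: (3,2)2 1/6 · (3,3)1 4/7 · (3,4)2 1/7 · (3,5)1 3/4
Row 4: (4,0)1 3/3 · (4,1)1 4/6 · (4,2)1 4/7 · (4,3)2 3/8 · (4,4)1 5/7
Row 5: (5,0)1 3/3 · (5,1)1 4/5 · (5,2)2 1/5 · (5,3)1 3/5 · (5,4)1 3/4 · (5,5)1 2/2
The smallest same-type fraction is 1/7 at (3,4), which reduces to 1/7. Any threshold above that leaves this resident unsatisfied.

1/7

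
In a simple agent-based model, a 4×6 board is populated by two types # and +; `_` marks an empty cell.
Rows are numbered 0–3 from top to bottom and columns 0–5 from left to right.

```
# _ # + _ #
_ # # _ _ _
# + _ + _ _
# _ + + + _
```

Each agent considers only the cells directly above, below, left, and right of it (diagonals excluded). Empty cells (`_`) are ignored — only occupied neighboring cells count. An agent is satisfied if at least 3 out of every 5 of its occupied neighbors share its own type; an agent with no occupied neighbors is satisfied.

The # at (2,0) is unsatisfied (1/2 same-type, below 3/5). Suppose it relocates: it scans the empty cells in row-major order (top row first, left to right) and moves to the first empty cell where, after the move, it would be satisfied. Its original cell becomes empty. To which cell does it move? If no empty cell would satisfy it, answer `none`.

(0,1)

Vacating (2,0). Empty cells in order:
  (0,1): 3/3 same-type → satisfied — stop here.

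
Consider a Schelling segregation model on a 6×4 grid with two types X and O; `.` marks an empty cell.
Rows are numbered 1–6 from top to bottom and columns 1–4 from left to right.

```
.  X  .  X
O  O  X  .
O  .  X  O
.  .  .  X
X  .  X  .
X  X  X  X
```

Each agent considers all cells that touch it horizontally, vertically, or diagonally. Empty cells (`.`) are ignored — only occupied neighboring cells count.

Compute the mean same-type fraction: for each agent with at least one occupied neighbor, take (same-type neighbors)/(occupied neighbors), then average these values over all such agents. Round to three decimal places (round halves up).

0.744

Row 1: (1,2)X 1/3 · (1,4)X 1/1
Row 2: (2,1)O 2/3 · (2,2)O 2/5 · (2,3)X 3/5
Row 3: (3,1)O 2/2 · (3,3)X 2/4 · (3,4)O 0/3
Row 4: (4,4)X 2/3
Row 5: (5,1)X 2/2 · (5,3)X 4/4
Row 6: (6,1)X 2/2 · (6,2)X 4/4 · (6,3)X 3/3 · (6,4)X 2/2
Sum over 15 agents: 1/3 + 1/1 + 2/3 + 2/5 + 3/5 + 2/2 + 2/4 + 0/3 + 2/3 + 2/2 + 4/4 + 2/2 + 4/4 + 3/3 + 2/2 = 67/6; mean = 67/6 ÷ 15 = 67/90 = 0.744444… → 0.744.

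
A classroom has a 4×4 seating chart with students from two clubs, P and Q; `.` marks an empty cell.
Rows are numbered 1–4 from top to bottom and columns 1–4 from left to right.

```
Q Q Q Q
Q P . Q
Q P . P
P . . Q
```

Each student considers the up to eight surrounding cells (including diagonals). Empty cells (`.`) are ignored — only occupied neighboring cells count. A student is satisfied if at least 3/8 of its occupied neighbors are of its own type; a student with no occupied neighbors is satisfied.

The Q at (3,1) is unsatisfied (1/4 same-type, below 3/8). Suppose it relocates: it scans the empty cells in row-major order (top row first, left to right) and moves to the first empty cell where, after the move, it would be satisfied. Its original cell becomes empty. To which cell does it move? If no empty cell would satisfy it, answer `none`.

Vacating (3,1). Empty cells in order:
  (2,3): 4/7 same-type → satisfied — stop here.

(2,3)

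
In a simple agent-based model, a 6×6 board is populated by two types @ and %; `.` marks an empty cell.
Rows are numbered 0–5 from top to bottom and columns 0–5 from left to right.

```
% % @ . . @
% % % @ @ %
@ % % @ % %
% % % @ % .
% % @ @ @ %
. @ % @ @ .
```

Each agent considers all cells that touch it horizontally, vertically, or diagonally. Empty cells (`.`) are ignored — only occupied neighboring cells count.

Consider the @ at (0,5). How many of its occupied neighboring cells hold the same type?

1

Occupied neighbors of (0,5): (1,4)=@, (1,5)=%.
Same type (@): 1 of 2.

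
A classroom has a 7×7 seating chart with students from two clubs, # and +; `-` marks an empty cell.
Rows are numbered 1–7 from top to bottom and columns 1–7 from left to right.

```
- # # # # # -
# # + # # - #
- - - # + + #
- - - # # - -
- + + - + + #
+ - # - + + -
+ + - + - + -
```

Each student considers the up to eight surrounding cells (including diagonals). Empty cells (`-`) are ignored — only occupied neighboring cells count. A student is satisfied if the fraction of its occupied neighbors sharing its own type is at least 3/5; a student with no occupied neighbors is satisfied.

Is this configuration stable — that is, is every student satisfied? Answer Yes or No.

No

Row 1: (1,2)# 3/4 satisfied · (1,3)# 4/5 satisfied · (1,4)# 4/5 satisfied · (1,5)# 4/4 satisfied · (1,6)# 3/3 satisfied
Row 2: (2,1)# 2/2 satisfied · (2,2)# 3/4 satisfied · (2,3)+ 0/6 not · (2,4)# 5/7 satisfied · (2,5)# 5/7 satisfied · (2,7)# 2/3 satisfied
Row 3: (3,4)# 4/6 satisfied · (3,5)+ 1/6 not · (3,6)+ 1/5 not · (3,7)# 1/2 not
Row 4: (4,4)# 2/5 not · (4,5)# 2/6 not
Row 5: (5,2)+ 2/3 satisfied · (5,3)+ 1/3 not · (5,5)+ 3/5 satisfied · (5,6)+ 3/5 satisfied · (5,7)# 0/2 not
Row 6: (6,1)+ 3/3 satisfied · (6,3)# 0/4 not · (6,5)+ 5/5 satisfied · (6,6)+ 4/5 satisfied
Row 7: (7,1)+ 2/2 satisfied · (7,2)+ 2/3 satisfied · (7,4)+ 1/2 not · (7,6)+ 2/2 satisfied
For instance (2,3) has only 0/6 same-type neighbors, below 3/5.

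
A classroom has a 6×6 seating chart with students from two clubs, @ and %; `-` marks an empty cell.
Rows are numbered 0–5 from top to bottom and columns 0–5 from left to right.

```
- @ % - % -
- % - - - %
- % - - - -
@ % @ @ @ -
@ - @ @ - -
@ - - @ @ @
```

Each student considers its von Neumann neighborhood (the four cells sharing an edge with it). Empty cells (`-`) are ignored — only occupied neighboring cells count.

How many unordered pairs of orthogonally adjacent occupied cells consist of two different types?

Scan each occupied cell's neighbors to the right and below so each pair is counted once.
From row 0: 2 unlike of 2 pairs (running 2/2).
From row 1: 0 unlike of 1 pairs (running 2/3).
From row 2: 0 unlike of 1 pairs (running 2/4).
From row 3: 2 unlike of 7 pairs (running 4/11).
From row 4: 0 unlike of 3 pairs (running 4/14).
From row 5: 0 unlike of 2 pairs (running 4/16).
Total adjacent occupied pairs: 16; unlike-type pairs: 4.

4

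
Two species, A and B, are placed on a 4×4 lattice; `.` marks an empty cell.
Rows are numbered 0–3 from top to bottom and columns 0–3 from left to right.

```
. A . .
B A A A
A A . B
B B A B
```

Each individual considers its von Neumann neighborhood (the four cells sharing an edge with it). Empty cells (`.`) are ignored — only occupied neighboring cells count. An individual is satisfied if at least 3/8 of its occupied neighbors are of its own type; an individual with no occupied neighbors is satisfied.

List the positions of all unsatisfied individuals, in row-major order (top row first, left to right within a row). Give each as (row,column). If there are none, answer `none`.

(1,0), (2,0), (3,1), (3,2)

Row 0: (0,1)A 1/1 satisfied
Row 1: (1,0)B 0/2 not · (1,1)A 3/4 satisfied · (1,2)A 2/2 satisfied · (1,3)A 1/2 satisfied
Row 2: (2,0)A 1/3 not · (2,1)A 2/3 satisfied · (2,3)B 1/2 satisfied
Row 3: (3,0)B 1/2 satisfied · (3,1)B 1/3 not · (3,2)A 0/2 not · (3,3)B 1/2 satisfied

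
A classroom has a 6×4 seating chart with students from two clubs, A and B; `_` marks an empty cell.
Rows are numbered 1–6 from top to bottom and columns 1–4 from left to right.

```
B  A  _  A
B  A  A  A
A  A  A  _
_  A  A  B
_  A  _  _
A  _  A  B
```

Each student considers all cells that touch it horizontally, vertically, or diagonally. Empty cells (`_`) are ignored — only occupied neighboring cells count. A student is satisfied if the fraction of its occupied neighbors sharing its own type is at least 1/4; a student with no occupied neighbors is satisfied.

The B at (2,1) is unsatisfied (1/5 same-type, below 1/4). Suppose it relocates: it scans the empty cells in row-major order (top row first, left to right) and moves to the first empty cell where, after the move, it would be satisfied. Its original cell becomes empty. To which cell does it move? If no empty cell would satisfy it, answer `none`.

(5,3)

Vacating (2,1). Empty cells in order:
  (1,3): 0/5 same-type → still unsatisfied.
  (3,4): 1/5 same-type → still unsatisfied.
  (4,1): 0/4 same-type → still unsatisfied.
  (5,1): 0/3 same-type → still unsatisfied.
  (5,3): 2/6 same-type → satisfied — stop here.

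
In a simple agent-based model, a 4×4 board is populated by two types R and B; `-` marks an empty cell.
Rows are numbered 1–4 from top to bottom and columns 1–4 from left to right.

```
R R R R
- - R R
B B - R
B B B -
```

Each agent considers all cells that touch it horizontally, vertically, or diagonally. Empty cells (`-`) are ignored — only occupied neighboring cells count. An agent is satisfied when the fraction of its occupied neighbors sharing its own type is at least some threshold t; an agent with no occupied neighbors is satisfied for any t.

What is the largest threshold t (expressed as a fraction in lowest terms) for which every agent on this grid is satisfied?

2/3

Row 1: (1,1)R 1/1 · (1,2)R 3/3 · (1,3)R 4/4 · (1,4)R 3/3
Row 2: (2,3)R 5/6 · (2,4)R 4/4
Row 3: (3,1)B 3/3 · (3,2)B 4/5 · (3,4)R 2/3
Row 4: (4,1)B 3/3 · (4,2)B 4/4 · (4,3)B 2/3
The smallest same-type fraction is 2/3 at (3,4), which reduces to 2/3. Any threshold above that leaves this agent unsatisfied.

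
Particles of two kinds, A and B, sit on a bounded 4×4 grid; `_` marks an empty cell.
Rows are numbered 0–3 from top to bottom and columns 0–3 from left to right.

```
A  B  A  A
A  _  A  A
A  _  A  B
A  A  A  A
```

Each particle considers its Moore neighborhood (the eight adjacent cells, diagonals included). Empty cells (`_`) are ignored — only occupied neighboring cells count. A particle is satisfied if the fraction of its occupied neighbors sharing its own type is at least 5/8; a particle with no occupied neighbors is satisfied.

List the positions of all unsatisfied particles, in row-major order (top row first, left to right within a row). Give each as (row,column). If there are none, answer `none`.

(0,0), (0,1), (2,3)

Row 0: (0,0)A 1/2 not · (0,1)B 0/4 not · (0,2)A 3/4 satisfied · (0,3)A 3/3 satisfied
Row 1: (1,0)A 2/3 satisfied · (1,2)A 4/6 satisfied · (1,3)A 4/5 satisfied
Row 2: (2,0)A 3/3 satisfied · (2,2)A 5/6 satisfied · (2,3)B 0/5 not
Row 3: (3,0)A 2/2 satisfied · (3,1)A 4/4 satisfied · (3,2)A 3/4 satisfied · (3,3)A 2/3 satisfied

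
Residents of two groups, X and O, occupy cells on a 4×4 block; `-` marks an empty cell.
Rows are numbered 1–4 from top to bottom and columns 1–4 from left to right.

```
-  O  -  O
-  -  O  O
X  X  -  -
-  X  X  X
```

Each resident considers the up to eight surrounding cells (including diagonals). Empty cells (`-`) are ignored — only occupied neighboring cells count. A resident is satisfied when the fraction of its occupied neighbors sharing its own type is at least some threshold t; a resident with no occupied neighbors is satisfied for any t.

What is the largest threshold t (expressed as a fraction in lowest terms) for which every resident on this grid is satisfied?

Row 1: (1,2)O 1/1 · (1,4)O 2/2
Row 2: (2,3)O 3/4 · (2,4)O 2/2
Row 3: (3,1)X 2/2 · (3,2)X 3/4
Row 4: (4,2)X 3/3 · (4,3)X 3/3 · (4,4)X 1/1
The smallest same-type fraction is 3/4 at (2,3), which reduces to 3/4. Any threshold above that leaves this resident unsatisfied.

3/4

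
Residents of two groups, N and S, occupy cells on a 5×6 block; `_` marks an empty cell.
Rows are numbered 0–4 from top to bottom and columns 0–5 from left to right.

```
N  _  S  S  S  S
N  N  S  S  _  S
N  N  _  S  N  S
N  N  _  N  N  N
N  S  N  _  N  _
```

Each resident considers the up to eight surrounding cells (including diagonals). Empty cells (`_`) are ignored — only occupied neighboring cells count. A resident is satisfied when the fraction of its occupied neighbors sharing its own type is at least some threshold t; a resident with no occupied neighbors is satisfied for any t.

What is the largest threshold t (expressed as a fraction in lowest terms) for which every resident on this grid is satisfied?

Row 0: (0,0)N 2/2 · (0,2)S 3/4 · (0,3)S 4/4 · (0,4)S 4/4 · (0,5)S 2/2
Row 1: (1,0)N 4/4 · (1,1)N 4/6 · (1,2)S 4/6 · (1,3)S 5/6 · (1,5)S 3/4
Row 2: (2,0)N 5/5 · (2,1)N 5/6 · (2,3)S 2/5 · (2,4)N 3/7 · (2,5)S 1/4
Row 3: (3,0)N 4/5 · (3,1)N 5/6 · (3,3)N 4/5 · (3,4)N 4/6 · (3,5)N 3/4
Row 4: (4,0)N 2/3 · (4,1)S 0/4 · (4,2)N 2/3 · (4,4)N 3/3
The smallest same-type fraction is 0/4 at (4,1), which reduces to 0/1. Any threshold above that leaves this resident unsatisfied.

0/1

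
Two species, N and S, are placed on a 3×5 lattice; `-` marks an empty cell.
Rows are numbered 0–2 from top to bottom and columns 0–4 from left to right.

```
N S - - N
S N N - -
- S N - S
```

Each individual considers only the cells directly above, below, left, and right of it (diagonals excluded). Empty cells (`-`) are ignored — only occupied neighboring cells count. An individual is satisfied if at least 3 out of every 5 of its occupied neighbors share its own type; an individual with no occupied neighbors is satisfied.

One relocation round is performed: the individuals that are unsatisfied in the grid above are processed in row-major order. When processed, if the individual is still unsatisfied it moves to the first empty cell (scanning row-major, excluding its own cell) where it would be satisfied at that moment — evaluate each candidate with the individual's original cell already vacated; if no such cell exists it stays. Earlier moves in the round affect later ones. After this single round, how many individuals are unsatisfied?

Initially unsatisfied (in order): (0,0), (0,1), (1,0), (1,1), (2,1), (2,2).
  (0,0) → (0,3).
  (0,1) → (0,0).
  (1,0) → (2,0).
  (1,1) → (0,2).
  (2,1) → (1,0).
  (2,2): now satisfied by earlier moves; stays.
Resulting grid:
S - N N N
S - N - -
S - N - S
All satisfied now.

0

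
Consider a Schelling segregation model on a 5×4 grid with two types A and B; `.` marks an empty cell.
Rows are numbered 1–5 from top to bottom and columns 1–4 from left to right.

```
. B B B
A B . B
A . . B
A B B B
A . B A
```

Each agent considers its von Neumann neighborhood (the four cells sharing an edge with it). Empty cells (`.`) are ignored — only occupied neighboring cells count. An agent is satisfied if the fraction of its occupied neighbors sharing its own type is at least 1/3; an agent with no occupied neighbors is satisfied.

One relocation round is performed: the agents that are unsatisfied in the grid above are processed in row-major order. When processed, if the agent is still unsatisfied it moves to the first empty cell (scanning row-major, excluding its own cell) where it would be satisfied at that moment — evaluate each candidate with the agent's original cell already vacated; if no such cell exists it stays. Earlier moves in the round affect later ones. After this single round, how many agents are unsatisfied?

Initially unsatisfied (in order): (5,4).
  (5,4) → (1,1).
Resulting grid:
A B B B
A B . B
A . . B
A B B B
A . B .
All satisfied now.

0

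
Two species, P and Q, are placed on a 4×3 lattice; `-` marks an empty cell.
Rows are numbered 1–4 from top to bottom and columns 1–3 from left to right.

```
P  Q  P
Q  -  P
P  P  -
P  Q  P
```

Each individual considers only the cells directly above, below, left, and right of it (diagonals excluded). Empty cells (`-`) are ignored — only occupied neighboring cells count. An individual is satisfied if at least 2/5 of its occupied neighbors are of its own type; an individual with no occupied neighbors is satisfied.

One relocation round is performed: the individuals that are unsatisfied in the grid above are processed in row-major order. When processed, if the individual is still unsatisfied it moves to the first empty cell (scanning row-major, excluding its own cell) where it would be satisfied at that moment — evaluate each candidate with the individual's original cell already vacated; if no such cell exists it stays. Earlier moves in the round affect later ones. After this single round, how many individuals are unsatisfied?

Initially unsatisfied (in order): (1,1), (1,2), (2,1), (4,2), (4,3).
  (1,1) → (2,2).
  (1,2) → (1,1).
  (2,1): no empty cell satisfies it; stays.
  (4,2): no empty cell satisfies it; stays.
  (4,3) → (1,2).
Resulting grid:
Q P P
Q P P
P P -
P Q -
Unsatisfied now: (2,1), (4,2).

2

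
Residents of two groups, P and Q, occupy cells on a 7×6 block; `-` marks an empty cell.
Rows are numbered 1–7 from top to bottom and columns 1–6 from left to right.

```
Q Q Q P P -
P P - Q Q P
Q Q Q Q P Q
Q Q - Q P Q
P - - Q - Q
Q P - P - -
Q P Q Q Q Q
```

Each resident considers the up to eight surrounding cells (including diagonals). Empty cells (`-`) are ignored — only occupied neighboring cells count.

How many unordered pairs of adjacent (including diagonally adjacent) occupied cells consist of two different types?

42

Scan each occupied cell's neighbors to the right and below (and the two forward diagonals) so each pair is counted once.
Row 1: Q(1,1)–Q(1,2)= Q(1,1)–P(2,1)≠ Q(1,1)–P(2,2)≠ Q(1,2)–Q(1,3)= Q(1,2)–P(2,2)≠ Q(1,2)–P(2,1)≠ Q(1,3)–P(1,4)≠ Q(1,3)–Q(2,4)= Q(1,3)–P(2,2)≠ P(1,4)–P(1,5)= P(1,4)–Q(2,4)≠ P(1,4)–Q(2,5)≠ P(1,5)–Q(2,5)≠ P(1,5)–P(2,6)= P(1,5)–Q(2,4)≠  → 10/15 unlike.
Row 2: P(2,1)–P(2,2)= P(2,1)–Q(3,1)≠ P(2,1)–Q(3,2)≠ P(2,2)–Q(3,2)≠ P(2,2)–Q(3,3)≠ P(2,2)–Q(3,1)≠ Q(2,4)–Q(2,5)= Q(2,4)–Q(3,4)= Q(2,4)–P(3,5)≠ Q(2,4)–Q(3,3)= Q(2,5)–P(2,6)≠ Q(2,5)–P(3,5)≠ Q(2,5)–Q(3,6)= Q(2,5)–Q(3,4)= P(2,6)–Q(3,6)≠ P(2,6)–P(3,5)=  → 9/16 unlike.
Row 3: Q(3,1)–Q(3,2)= Q(3,1)–Q(4,1)= Q(3,1)–Q(4,2)= Q(3,2)–Q(3,3)= Q(3,2)–Q(4,2)= Q(3,2)–Q(4,1)= Q(3,3)–Q(3,4)= Q(3,3)–Q(4,4)= Q(3,3)–Q(4,2)= Q(3,4)–P(3,5)≠ Q(3,4)–Q(4,4)= Q(3,4)–P(4,5)≠ P(3,5)–Q(3,6)≠ P(3,5)–P(4,5)= P(3,5)–Q(4,6)≠ P(3,5)–Q(4,4)≠ Q(3,6)–Q(4,6)= Q(3,6)–P(4,5)≠  → 6/18 unlike.
Row 4: Q(4,1)–Q(4,2)= Q(4,1)–P(5,1)≠ Q(4,2)–P(5,1)≠ Q(4,4)–P(4,5)≠ Q(4,4)–Q(5,4)= P(4,5)–Q(4,6)≠ P(4,5)–Q(5,6)≠ P(4,5)–Q(5,4)≠ Q(4,6)–Q(5,6)=  → 6/9 unlike.
Row 5: P(5,1)–Q(6,1)≠ P(5,1)–P(6,2)= Q(5,4)–P(6,4)≠  → 2/3 unlike.
Row 6: Q(6,1)–P(6,2)≠ Q(6,1)–Q(7,1)= Q(6,1)–P(7,2)≠ P(6,2)–P(7,2)= P(6,2)–Q(7,3)≠ P(6,2)–Q(7,1)≠ P(6,4)–Q(7,4)≠ P(6,4)–Q(7,5)≠ P(6,4)–Q(7,3)≠  → 7/9 unlike.
Row 7: Q(7,1)–P(7,2)≠ P(7,2)–Q(7,3)≠ Q(7,3)–Q(7,4)= Q(7,4)–Q(7,5)= Q(7,5)–Q(7,6)=  → 2/5 unlike.
Total adjacent occupied pairs: 75; unlike-type pairs: 42.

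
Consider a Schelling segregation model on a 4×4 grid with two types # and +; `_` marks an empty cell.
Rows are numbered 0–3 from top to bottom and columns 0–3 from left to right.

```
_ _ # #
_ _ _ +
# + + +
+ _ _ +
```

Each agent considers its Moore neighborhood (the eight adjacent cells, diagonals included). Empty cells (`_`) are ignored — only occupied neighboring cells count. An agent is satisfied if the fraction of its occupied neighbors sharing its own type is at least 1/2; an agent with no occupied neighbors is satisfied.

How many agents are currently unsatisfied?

Row 0: (0,2)# 1/2 ✓ · (0,3)# 1/2 ✓
Row 1: (1,3)+ 2/4 ✓
Row 2: (2,0)# 0/2 ✗ · (2,1)+ 2/3 ✓ · (2,2)+ 4/4 ✓ · (2,3)+ 3/3 ✓
Row 3: (3,0)+ 1/2 ✓ · (3,3)+ 2/2 ✓
Unsatisfied: (2,0) — 1 in total.

1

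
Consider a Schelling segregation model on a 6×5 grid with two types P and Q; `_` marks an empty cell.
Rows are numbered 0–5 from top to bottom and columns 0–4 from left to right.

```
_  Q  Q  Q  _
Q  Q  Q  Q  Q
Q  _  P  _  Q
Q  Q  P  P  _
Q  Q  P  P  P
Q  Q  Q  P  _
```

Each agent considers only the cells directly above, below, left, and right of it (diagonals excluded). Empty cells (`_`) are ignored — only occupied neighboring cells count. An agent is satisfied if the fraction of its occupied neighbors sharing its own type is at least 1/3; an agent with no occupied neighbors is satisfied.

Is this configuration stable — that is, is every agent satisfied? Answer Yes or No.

(0,1)Q 2/2 ✓
(0,2)Q 3/3 ✓
(0,3)Q 2/2 ✓
(1,0)Q 2/2 ✓
(1,1)Q 3/3 ✓
(1,2)Q 3/4 ✓
(1,3)Q 3/3 ✓
(1,4)Q 2/2 ✓
(2,0)Q 2/2 ✓
(2,2)P 1/2 ✓
(2,4)Q 1/1 ✓
(3,0)Q 3/3 ✓
(3,1)Q 2/3 ✓
(3,2)P 3/4 ✓
(3,3)P 2/2 ✓
(4,0)Q 3/3 ✓
(4,1)Q 3/4 ✓
(4,2)P 2/4 ✓
(4,3)P 4/4 ✓
(4,4)P 1/1 ✓
(5,0)Q 2/2 ✓
(5,1)Q 3/3 ✓
(5,2)Q 1/3 ✓
(5,3)P 1/2 ✓
All meet the threshold, so the configuration is stable.

Yes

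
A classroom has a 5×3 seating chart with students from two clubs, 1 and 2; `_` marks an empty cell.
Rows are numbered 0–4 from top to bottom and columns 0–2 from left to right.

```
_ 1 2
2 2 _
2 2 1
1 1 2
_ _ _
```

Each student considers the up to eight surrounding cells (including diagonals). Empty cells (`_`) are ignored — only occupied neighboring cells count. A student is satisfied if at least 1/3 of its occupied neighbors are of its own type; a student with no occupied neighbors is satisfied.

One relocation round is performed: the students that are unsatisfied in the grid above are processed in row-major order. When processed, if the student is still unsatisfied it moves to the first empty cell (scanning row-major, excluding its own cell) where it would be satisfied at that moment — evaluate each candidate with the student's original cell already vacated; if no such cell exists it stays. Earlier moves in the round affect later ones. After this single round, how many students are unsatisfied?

Initially unsatisfied (in order): (0,1), (2,2).
  (0,1) → (4,0).
  (2,2) → (4,1).
Resulting grid:
_ _ 2
2 2 _
2 2 _
1 1 2
1 1 _
All satisfied now.

0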